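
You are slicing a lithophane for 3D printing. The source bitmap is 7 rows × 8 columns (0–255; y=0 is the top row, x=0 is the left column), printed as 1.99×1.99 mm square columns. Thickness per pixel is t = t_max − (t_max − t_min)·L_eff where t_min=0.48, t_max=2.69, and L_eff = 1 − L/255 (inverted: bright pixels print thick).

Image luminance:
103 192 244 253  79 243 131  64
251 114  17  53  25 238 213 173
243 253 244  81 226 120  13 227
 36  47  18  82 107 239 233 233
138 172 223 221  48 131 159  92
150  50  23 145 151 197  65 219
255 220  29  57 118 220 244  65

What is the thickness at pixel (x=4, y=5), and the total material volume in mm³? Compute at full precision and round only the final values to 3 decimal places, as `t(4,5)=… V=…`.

t(4,5)=1.789 V=387.432

span = t_max - t_min = 2.69 - 0.48 = 2.210
L(4,5) = 151, L_eff = 1 - 151/255 = 0.407843 (inverted)
t(4,5) = 2.69 - 2.210·0.407843 = 1.789
Σt over all 7·8 pixels = 97.834
V = pitch²·Σt = 1.99²·97.834 = 387.432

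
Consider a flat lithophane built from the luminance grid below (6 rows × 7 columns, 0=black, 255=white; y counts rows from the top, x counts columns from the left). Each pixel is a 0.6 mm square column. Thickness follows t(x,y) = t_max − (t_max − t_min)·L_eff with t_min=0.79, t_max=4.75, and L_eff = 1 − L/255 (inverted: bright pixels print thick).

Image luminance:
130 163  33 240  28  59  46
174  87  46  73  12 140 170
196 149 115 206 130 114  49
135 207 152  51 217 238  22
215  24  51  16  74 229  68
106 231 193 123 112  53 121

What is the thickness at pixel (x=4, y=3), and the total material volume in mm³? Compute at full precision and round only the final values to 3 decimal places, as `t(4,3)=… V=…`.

t(4,3)=4.160 V=39.887

span = t_max - t_min = 4.75 - 0.79 = 3.960
L(4,3) = 217, L_eff = 1 - 217/255 = 0.149020 (inverted)
t(4,3) = 4.75 - 3.960·0.149020 = 4.160
Σt over all 6·7 pixels = 110.796
V = pitch²·Σt = 0.6²·110.796 = 39.887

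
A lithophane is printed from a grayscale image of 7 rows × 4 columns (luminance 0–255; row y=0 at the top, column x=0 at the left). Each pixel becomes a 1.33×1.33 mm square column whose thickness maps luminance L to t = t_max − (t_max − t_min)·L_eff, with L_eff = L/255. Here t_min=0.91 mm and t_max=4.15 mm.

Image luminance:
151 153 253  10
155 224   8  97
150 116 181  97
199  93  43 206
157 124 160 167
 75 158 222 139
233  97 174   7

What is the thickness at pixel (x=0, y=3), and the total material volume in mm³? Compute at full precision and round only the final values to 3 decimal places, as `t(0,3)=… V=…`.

t(0,3)=1.622 V=119.038

span = t_max - t_min = 4.15 - 0.91 = 3.240
L(0,3) = 199, L_eff = 199/255 = 0.780392
t(0,3) = 4.15 - 3.240·0.780392 = 1.622
Σt over all 7·4 pixels = 143002/2125 ≈ 67.2950588
V = pitch²·Σt = 1.33²·143002/2125 = 119.038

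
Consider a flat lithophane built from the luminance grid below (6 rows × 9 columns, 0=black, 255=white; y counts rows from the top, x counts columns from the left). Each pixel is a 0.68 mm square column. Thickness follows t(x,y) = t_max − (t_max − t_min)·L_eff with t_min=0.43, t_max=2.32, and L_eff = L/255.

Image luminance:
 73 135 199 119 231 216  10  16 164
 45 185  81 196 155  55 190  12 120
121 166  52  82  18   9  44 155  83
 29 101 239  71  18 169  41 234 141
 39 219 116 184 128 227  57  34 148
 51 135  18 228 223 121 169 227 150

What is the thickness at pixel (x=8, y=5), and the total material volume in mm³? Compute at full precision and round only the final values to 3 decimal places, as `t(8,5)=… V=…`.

t(8,5)=1.208 V=35.827

span = t_max - t_min = 2.32 - 0.43 = 1.890
L(8,5) = 150, L_eff = 150/255 = 0.588235
t(8,5) = 2.32 - 1.890·0.588235 = 1.208
Σt over all 6·9 pixels = 658593/8500 ≈ 77.4815294
V = pitch²·Σt = 0.68²·658593/8500 = 35.827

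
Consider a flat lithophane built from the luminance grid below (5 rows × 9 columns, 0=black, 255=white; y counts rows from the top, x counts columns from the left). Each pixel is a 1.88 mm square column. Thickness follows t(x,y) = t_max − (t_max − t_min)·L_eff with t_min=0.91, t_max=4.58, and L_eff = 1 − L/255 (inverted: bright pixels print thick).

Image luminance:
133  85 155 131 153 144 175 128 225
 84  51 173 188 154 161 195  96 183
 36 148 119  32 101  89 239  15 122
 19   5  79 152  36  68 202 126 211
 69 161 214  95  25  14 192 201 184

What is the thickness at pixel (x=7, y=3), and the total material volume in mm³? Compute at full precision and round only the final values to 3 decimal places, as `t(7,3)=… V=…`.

t(7,3)=2.723 V=427.965

span = t_max - t_min = 4.58 - 0.91 = 3.670
L(7,3) = 126, L_eff = 1 - 126/255 = 0.505882 (inverted)
t(7,3) = 4.58 - 3.670·0.505882 = 2.723
Σt over all 5·9 pixels = 1029227/8500 ≈ 121.0855294
V = pitch²·Σt = 1.88²·1029227/8500 = 427.965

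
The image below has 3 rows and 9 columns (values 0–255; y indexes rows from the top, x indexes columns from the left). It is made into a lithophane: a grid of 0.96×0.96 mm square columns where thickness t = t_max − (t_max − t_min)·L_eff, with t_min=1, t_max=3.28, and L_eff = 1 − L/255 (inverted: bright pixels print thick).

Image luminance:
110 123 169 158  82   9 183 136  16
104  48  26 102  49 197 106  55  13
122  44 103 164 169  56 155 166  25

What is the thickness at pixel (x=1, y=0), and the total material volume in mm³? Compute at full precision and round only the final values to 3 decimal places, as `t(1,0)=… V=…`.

span = t_max - t_min = 3.28 - 1 = 2.280
L(1,0) = 123, L_eff = 1 - 123/255 = 0.517647 (inverted)
t(1,0) = 3.28 - 2.280·0.517647 = 2.100
Σt over all 3·9 pixels = 21697/425 ≈ 51.0517647
V = pitch²·Σt = 0.96²·21697/425 = 47.049

t(1,0)=2.100 V=47.049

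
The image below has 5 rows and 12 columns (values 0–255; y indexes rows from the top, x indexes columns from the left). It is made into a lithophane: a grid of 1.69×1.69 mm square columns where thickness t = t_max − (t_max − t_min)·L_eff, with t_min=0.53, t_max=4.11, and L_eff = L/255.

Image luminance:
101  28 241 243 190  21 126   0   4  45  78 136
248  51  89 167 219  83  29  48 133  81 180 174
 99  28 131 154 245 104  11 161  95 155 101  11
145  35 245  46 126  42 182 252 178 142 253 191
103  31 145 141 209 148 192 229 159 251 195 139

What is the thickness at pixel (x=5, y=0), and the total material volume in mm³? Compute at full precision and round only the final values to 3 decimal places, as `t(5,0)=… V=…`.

span = t_max - t_min = 4.11 - 0.53 = 3.580
L(5,0) = 21, L_eff = 21/255 = 0.082353
t(5,0) = 4.11 - 3.580·0.082353 = 3.815
Σt over all 5·12 pixels = 1749919/12750 ≈ 137.2485490
V = pitch²·Σt = 1.69²·1749919/12750 = 391.996

t(5,0)=3.815 V=391.996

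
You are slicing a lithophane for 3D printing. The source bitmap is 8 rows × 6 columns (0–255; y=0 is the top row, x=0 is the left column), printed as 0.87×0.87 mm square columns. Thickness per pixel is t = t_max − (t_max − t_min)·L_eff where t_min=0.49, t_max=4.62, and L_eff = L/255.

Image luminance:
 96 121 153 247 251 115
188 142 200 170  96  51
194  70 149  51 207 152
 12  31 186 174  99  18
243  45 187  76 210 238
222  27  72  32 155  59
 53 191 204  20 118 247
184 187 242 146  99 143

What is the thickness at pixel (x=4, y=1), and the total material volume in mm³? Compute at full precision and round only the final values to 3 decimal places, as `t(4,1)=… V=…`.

t(4,1)=3.065 V=87.273

span = t_max - t_min = 4.62 - 0.49 = 4.130
L(4,1) = 96, L_eff = 96/255 = 0.376471
t(4,1) = 4.62 - 4.130·0.376471 = 3.065
Σt over all 8·6 pixels = 980077/8500 ≈ 115.3031765
V = pitch²·Σt = 0.87²·980077/8500 = 87.273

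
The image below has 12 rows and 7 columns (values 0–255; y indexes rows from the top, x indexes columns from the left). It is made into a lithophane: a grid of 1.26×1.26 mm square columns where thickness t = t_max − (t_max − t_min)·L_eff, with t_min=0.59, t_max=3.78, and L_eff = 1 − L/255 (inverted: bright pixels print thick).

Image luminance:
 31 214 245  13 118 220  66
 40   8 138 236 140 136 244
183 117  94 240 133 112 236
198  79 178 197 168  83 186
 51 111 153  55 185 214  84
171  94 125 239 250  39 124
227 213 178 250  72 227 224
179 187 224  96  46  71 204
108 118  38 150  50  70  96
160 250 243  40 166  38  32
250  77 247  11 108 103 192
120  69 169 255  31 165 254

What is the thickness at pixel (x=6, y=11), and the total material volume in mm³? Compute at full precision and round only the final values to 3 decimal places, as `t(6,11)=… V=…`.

t(6,11)=3.767 V=316.134

span = t_max - t_min = 3.78 - 0.59 = 3.190
L(6,11) = 254, L_eff = 1 - 254/255 = 0.003922 (inverted)
t(6,11) = 3.78 - 3.190·0.003922 = 3.767
Σt over all 12·7 pixels = 1269436/6375 ≈ 199.1272157
V = pitch²·Σt = 1.26²·1269436/6375 = 316.134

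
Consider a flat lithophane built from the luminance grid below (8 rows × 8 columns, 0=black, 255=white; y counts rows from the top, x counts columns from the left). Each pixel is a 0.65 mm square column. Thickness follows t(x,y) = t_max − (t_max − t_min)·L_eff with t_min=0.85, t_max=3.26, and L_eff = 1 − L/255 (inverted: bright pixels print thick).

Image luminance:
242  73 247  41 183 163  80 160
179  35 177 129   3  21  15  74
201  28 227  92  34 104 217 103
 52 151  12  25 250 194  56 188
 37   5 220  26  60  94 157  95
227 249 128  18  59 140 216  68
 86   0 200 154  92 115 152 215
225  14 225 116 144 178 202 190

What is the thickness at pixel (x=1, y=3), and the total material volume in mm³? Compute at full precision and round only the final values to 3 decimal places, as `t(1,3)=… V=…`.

t(1,3)=2.277 V=54.381

span = t_max - t_min = 3.26 - 0.85 = 2.410
L(1,3) = 151, L_eff = 1 - 151/255 = 0.407843 (inverted)
t(1,3) = 3.26 - 2.410·0.407843 = 2.277
Σt over all 8·8 pixels = 1094061/8500 ≈ 128.7130588
V = pitch²·Σt = 0.65²·1094061/8500 = 54.381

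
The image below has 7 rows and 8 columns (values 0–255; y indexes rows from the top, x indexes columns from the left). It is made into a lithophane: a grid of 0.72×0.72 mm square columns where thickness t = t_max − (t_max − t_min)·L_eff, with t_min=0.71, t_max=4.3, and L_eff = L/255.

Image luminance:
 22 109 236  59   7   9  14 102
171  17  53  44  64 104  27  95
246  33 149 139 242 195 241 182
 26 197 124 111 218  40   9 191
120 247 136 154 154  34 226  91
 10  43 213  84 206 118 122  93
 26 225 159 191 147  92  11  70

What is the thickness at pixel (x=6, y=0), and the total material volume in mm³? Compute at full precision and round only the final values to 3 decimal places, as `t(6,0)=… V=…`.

span = t_max - t_min = 4.3 - 0.71 = 3.590
L(6,0) = 14, L_eff = 14/255 = 0.054902
t(6,0) = 4.3 - 3.590·0.054902 = 4.103
Σt over all 7·8 pixels = 956392/6375 ≈ 150.0222745
V = pitch²·Σt = 0.72²·956392/6375 = 77.772

t(6,0)=4.103 V=77.772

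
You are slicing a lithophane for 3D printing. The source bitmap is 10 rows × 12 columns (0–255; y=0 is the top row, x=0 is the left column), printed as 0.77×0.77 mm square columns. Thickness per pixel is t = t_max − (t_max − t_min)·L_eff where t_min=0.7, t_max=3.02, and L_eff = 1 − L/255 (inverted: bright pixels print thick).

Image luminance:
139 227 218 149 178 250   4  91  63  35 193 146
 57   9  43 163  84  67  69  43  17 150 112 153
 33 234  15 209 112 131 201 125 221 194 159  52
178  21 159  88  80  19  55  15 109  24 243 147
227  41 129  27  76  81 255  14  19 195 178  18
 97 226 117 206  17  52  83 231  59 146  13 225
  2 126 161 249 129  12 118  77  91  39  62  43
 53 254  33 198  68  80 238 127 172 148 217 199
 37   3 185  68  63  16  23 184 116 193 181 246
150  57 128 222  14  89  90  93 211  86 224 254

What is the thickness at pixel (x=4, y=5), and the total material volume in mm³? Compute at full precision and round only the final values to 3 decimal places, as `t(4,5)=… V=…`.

t(4,5)=0.855 V=125.566

span = t_max - t_min = 3.02 - 0.7 = 2.320
L(4,5) = 17, L_eff = 1 - 17/255 = 0.933333 (inverted)
t(4,5) = 3.02 - 2.320·0.933333 = 0.855
Σt over all 10·12 pixels = 270022/1275 ≈ 211.7819608
V = pitch²·Σt = 0.77²·270022/1275 = 125.566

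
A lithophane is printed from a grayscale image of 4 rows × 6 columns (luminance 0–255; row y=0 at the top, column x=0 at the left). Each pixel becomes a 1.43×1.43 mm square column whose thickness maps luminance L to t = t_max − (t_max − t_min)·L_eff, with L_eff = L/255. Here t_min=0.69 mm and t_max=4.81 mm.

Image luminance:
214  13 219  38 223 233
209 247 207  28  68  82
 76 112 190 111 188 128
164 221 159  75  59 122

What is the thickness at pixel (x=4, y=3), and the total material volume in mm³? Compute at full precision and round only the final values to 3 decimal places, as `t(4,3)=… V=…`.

span = t_max - t_min = 4.81 - 0.69 = 4.120
L(4,3) = 59, L_eff = 59/255 = 0.231373
t(4,3) = 4.81 - 4.120·0.231373 = 3.857
Σt over all 4·6 pixels = 387172/6375 ≈ 60.7328627
V = pitch²·Σt = 1.43²·387172/6375 = 124.193

t(4,3)=3.857 V=124.193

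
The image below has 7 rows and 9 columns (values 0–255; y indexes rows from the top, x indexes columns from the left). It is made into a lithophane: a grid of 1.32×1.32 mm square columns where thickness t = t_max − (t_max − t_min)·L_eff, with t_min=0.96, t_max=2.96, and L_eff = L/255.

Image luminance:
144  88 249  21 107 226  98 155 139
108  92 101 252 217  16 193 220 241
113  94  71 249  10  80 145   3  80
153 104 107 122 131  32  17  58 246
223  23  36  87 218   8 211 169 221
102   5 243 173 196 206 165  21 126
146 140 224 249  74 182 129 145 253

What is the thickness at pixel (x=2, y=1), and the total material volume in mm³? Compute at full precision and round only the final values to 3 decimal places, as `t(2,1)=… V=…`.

span = t_max - t_min = 2.96 - 0.96 = 2.000
L(2,1) = 101, L_eff = 101/255 = 0.396078
t(2,1) = 2.96 - 2.000·0.396078 = 2.168
Σt over all 7·9 pixels = 51064/425 ≈ 120.1505882
V = pitch²·Σt = 1.32²·51064/425 = 209.350

t(2,1)=2.168 V=209.350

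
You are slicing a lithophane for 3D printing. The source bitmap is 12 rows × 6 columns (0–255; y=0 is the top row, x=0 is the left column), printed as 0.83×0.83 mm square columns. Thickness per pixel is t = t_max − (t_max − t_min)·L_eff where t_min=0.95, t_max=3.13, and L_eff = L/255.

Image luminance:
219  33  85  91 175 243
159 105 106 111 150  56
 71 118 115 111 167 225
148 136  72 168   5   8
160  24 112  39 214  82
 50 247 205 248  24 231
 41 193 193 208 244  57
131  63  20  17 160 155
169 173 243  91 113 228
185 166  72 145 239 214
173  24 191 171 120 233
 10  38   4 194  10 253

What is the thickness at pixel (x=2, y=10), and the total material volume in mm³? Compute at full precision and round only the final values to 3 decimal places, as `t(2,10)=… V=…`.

t(2,10)=1.497 V=99.572

span = t_max - t_min = 3.13 - 0.95 = 2.180
L(2,10) = 191, L_eff = 191/255 = 0.749020
t(2,10) = 3.13 - 2.180·0.749020 = 1.497
Σt over all 12·6 pixels = 921427/6375 ≈ 144.5375686
V = pitch²·Σt = 0.83²·921427/6375 = 99.572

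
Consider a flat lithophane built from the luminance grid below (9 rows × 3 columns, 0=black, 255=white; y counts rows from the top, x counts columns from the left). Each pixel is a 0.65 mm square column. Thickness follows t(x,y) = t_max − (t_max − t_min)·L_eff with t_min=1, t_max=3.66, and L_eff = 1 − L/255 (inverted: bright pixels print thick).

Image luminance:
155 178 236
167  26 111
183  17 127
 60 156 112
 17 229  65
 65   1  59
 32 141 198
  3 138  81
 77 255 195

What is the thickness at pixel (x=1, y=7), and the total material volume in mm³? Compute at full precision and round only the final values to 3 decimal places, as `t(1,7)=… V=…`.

t(1,7)=2.440 V=24.999

span = t_max - t_min = 3.66 - 1 = 2.660
L(1,7) = 138, L_eff = 1 - 138/255 = 0.458824 (inverted)
t(1,7) = 3.66 - 2.660·0.458824 = 2.440
Σt over all 9·3 pixels = 125737/2125 ≈ 59.1703529
V = pitch²·Σt = 0.65²·125737/2125 = 24.999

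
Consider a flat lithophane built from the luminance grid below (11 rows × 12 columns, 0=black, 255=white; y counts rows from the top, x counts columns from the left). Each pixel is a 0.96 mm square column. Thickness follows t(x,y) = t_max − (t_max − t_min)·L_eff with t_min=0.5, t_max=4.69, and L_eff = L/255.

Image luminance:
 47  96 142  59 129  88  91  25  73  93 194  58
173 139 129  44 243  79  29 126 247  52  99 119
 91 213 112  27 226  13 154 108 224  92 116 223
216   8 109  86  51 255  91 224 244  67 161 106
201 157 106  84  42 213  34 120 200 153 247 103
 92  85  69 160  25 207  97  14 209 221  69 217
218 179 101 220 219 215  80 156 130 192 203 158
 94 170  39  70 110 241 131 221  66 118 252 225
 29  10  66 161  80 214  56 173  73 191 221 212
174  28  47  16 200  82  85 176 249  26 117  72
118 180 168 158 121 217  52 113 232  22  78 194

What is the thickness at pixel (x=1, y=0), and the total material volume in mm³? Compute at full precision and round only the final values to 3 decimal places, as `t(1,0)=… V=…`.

span = t_max - t_min = 4.69 - 0.5 = 4.190
L(1,0) = 96, L_eff = 96/255 = 0.376471
t(1,0) = 4.69 - 4.190·0.376471 = 3.113
Σt over all 11·12 pixels = 344279/1020 ≈ 337.5284314
V = pitch²·Σt = 0.96²·344279/1020 = 311.066

t(1,0)=3.113 V=311.066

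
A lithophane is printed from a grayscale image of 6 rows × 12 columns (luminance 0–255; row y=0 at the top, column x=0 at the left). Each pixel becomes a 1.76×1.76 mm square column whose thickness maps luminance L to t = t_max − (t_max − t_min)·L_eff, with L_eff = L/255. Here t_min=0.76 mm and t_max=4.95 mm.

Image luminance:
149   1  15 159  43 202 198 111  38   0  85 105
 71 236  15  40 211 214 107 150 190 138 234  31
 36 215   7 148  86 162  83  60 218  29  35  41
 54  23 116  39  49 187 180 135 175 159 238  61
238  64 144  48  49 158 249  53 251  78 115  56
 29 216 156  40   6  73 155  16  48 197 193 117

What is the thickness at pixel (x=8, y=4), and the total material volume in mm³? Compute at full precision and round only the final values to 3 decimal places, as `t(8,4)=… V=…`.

span = t_max - t_min = 4.95 - 0.76 = 4.190
L(8,4) = 251, L_eff = 251/255 = 0.984314
t(8,4) = 4.95 - 4.190·0.984314 = 0.826
Σt over all 6·12 pixels = 477039/2125 ≈ 224.4889412
V = pitch²·Σt = 1.76²·477039/2125 = 695.377

t(8,4)=0.826 V=695.377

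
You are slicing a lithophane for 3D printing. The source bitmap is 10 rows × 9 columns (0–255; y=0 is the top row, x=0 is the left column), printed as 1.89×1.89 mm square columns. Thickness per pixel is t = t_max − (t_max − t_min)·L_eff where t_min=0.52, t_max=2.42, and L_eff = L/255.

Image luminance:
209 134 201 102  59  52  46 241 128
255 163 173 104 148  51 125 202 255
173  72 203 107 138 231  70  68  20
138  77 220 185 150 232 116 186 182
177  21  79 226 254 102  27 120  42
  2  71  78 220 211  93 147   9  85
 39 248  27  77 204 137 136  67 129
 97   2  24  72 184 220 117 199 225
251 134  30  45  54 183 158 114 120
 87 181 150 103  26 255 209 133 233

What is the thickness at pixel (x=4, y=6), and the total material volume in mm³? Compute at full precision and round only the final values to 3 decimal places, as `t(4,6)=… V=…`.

span = t_max - t_min = 2.42 - 0.52 = 1.900
L(4,6) = 204, L_eff = 204/255 = 0.800000
t(4,6) = 2.42 - 1.900·0.800000 = 0.900
Σt over all 10·9 pixels = 11008/85 ≈ 129.5058824
V = pitch²·Σt = 1.89²·11008/85 = 462.608

t(4,6)=0.900 V=462.608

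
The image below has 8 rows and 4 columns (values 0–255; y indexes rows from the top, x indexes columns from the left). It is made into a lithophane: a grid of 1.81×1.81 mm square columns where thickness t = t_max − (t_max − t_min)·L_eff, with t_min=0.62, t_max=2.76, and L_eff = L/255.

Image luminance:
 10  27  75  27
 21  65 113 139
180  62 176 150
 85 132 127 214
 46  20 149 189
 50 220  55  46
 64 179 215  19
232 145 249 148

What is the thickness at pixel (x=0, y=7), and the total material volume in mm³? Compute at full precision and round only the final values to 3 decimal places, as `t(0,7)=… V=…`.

span = t_max - t_min = 2.76 - 0.62 = 2.140
L(0,7) = 232, L_eff = 232/255 = 0.909804
t(0,7) = 2.76 - 2.140·0.909804 = 0.813
Σt over all 8·4 pixels = 737777/12750 ≈ 57.8648627
V = pitch²·Σt = 1.81²·737777/12750 = 189.571

t(0,7)=0.813 V=189.571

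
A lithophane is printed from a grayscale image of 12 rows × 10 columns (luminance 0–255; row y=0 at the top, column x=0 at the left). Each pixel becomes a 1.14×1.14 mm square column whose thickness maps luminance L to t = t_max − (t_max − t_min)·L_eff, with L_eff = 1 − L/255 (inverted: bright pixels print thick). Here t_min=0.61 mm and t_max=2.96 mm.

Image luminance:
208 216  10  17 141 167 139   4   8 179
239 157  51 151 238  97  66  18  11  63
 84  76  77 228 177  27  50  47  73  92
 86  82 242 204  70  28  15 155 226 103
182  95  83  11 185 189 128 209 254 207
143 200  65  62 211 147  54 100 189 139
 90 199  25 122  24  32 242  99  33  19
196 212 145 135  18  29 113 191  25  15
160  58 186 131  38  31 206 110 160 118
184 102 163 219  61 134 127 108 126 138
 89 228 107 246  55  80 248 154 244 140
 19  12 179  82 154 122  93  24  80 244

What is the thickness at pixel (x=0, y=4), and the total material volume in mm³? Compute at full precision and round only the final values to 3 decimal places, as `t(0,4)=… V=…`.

t(0,4)=2.287 V=266.386

span = t_max - t_min = 2.96 - 0.61 = 2.350
L(0,4) = 182, L_eff = 1 - 182/255 = 0.286275 (inverted)
t(0,4) = 2.96 - 2.350·0.286275 = 2.287
Σt over all 12·10 pixels = 1045373/5100 ≈ 204.9750980
V = pitch²·Σt = 1.14²·1045373/5100 = 266.386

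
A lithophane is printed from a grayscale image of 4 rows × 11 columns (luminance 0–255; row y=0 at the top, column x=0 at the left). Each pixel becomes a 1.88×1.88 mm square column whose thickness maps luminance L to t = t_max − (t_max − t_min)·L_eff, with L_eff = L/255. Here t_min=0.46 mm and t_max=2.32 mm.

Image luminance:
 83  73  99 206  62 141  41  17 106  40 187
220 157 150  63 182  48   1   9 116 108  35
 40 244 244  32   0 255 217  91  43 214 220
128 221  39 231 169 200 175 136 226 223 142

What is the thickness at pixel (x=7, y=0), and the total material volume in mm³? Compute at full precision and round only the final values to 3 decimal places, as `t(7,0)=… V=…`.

t(7,0)=2.196 V=215.545

span = t_max - t_min = 2.32 - 0.46 = 1.860
L(7,0) = 17, L_eff = 17/255 = 0.066667
t(7,0) = 2.32 - 1.860·0.066667 = 2.196
Σt over all 4·11 pixels = 129593/2125 ≈ 60.9849412
V = pitch²·Σt = 1.88²·129593/2125 = 215.545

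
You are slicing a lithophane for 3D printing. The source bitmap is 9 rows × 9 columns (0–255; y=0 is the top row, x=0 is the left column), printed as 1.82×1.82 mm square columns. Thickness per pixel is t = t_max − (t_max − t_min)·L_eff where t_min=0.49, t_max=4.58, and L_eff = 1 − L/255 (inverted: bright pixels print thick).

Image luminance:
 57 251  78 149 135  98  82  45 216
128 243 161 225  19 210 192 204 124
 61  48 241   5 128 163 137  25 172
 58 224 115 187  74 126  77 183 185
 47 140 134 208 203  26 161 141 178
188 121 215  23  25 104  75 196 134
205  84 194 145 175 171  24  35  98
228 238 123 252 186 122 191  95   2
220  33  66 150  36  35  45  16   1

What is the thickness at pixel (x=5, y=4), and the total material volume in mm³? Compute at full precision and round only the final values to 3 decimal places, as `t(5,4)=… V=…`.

span = t_max - t_min = 4.58 - 0.49 = 4.090
L(5,4) = 26, L_eff = 1 - 26/255 = 0.898039 (inverted)
t(5,4) = 4.58 - 4.090·0.898039 = 0.907
Σt over all 9·9 pixels = 523093/2550 ≈ 205.1345098
V = pitch²·Σt = 1.82²·523093/2550 = 679.488

t(5,4)=0.907 V=679.488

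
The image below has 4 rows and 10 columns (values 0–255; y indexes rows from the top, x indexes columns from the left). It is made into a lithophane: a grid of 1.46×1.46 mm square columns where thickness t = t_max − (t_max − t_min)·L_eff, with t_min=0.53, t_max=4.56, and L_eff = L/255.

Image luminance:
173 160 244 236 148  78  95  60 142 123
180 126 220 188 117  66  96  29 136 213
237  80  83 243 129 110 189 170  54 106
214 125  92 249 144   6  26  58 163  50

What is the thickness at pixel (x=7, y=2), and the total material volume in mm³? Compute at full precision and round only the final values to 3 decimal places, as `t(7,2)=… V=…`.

t(7,2)=1.873 V=208.305

span = t_max - t_min = 4.56 - 0.53 = 4.030
L(7,2) = 170, L_eff = 170/255 = 0.666667
t(7,2) = 4.56 - 4.030·0.666667 = 1.873
Σt over all 4·10 pixels = 415321/4250 ≈ 97.7225882
V = pitch²·Σt = 1.46²·415321/4250 = 208.305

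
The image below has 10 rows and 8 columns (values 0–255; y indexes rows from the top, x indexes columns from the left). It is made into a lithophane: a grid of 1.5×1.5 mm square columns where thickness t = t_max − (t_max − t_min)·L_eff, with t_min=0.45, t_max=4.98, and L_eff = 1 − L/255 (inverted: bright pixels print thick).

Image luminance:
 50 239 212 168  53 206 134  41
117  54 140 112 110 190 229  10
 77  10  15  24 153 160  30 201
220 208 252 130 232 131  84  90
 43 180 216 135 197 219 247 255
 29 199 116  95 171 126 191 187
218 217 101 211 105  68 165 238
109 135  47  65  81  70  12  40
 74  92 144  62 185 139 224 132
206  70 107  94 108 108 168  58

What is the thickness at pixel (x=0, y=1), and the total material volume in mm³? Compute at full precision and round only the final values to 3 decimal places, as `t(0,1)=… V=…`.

span = t_max - t_min = 4.98 - 0.45 = 4.530
L(0,1) = 117, L_eff = 1 - 117/255 = 0.541176 (inverted)
t(0,1) = 4.98 - 4.530·0.541176 = 2.528
Σt over all 10·8 pixels = 1897691/8500 ≈ 223.2577647
V = pitch²·Σt = 1.5²·1897691/8500 = 502.330

t(0,1)=2.528 V=502.330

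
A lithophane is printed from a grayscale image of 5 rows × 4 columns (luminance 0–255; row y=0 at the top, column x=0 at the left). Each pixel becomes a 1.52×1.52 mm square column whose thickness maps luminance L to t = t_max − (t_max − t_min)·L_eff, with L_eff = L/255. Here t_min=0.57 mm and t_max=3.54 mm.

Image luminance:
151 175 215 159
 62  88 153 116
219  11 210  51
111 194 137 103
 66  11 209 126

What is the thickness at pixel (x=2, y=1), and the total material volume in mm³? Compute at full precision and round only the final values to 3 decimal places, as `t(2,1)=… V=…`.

t(2,1)=1.758 V=94.500

span = t_max - t_min = 3.54 - 0.57 = 2.970
L(2,1) = 153, L_eff = 153/255 = 0.600000
t(2,1) = 3.54 - 2.970·0.600000 = 1.758
Σt over all 5·4 pixels = 40.902
V = pitch²·Σt = 1.52²·40.902 = 94.500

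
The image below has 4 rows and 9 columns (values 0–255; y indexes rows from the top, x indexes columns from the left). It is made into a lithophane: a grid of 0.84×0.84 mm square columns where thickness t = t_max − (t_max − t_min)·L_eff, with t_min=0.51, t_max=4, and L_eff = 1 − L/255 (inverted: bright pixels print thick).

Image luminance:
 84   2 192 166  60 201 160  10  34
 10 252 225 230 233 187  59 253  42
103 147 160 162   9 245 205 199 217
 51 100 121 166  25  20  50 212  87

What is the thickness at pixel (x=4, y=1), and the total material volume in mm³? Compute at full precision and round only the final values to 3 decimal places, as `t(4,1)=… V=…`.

t(4,1)=3.699 V=58.140

span = t_max - t_min = 4 - 0.51 = 3.490
L(4,1) = 233, L_eff = 1 - 233/255 = 0.086275 (inverted)
t(4,1) = 4 - 3.490·0.086275 = 3.699
Σt over all 4·9 pixels = 2101151/25500 ≈ 82.3980784
V = pitch²·Σt = 0.84²·2101151/25500 = 58.140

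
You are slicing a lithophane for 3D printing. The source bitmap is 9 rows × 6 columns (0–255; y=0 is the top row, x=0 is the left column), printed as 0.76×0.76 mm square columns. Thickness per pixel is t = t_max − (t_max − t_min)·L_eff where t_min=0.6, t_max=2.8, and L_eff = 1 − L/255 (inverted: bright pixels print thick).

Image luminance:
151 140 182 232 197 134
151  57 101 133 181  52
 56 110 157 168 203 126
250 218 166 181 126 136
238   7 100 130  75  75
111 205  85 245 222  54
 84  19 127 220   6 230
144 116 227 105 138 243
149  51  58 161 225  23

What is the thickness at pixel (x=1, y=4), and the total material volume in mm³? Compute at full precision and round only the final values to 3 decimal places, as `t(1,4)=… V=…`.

t(1,4)=0.660 V=55.994

span = t_max - t_min = 2.8 - 0.6 = 2.200
L(1,4) = 7, L_eff = 1 - 7/255 = 0.972549 (inverted)
t(1,4) = 2.8 - 2.200·0.972549 = 0.660
Σt over all 9·6 pixels = 123601/1275 ≈ 96.9419608
V = pitch²·Σt = 0.76²·123601/1275 = 55.994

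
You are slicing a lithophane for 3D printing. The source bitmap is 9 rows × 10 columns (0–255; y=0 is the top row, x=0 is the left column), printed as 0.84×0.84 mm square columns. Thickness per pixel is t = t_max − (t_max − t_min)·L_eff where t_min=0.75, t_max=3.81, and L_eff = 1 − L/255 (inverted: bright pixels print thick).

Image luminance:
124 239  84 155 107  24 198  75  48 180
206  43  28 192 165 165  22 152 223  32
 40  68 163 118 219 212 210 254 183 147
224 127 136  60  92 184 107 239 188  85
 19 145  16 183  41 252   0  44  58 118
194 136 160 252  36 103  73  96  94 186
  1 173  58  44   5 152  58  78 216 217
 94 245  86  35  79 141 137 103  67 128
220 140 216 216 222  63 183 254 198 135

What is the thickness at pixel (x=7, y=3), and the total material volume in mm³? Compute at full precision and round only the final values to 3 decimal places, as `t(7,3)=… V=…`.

t(7,3)=3.618 V=146.593

span = t_max - t_min = 3.81 - 0.75 = 3.060
L(7,3) = 239, L_eff = 1 - 239/255 = 0.062745 (inverted)
t(7,3) = 3.81 - 3.060·0.062745 = 3.618
Σt over all 9·10 pixels = 207.756
V = pitch²·Σt = 0.84²·207.756 = 146.593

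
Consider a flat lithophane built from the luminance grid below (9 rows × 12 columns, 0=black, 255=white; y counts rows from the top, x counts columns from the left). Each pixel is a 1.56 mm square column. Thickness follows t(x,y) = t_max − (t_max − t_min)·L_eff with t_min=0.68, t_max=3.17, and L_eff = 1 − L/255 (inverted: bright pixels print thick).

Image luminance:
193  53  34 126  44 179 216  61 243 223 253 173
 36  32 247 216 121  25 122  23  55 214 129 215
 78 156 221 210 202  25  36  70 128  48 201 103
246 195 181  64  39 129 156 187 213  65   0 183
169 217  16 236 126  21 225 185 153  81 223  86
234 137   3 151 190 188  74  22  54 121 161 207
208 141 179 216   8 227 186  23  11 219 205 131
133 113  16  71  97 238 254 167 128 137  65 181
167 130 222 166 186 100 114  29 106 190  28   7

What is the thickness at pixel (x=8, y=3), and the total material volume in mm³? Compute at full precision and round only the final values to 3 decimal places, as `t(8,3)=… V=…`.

t(8,3)=2.760 V=522.057

span = t_max - t_min = 3.17 - 0.68 = 2.490
L(8,3) = 213, L_eff = 1 - 213/255 = 0.164706 (inverted)
t(8,3) = 3.17 - 2.490·0.164706 = 2.760
Σt over all 9·12 pixels = 455856/2125 ≈ 214.5204706
V = pitch²·Σt = 1.56²·455856/2125 = 522.057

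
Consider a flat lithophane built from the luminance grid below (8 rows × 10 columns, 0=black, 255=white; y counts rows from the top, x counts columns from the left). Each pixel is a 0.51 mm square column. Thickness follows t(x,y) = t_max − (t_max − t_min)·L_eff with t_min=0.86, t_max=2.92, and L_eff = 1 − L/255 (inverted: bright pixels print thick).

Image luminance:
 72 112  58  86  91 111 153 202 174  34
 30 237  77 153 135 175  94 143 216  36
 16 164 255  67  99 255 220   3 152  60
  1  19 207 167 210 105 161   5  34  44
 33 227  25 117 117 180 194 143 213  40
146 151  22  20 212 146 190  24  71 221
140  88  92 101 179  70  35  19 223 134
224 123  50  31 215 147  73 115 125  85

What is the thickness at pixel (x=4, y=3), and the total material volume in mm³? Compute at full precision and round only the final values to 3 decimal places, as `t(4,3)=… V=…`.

span = t_max - t_min = 2.92 - 0.86 = 2.060
L(4,3) = 210, L_eff = 1 - 210/255 = 0.176471 (inverted)
t(4,3) = 2.92 - 2.060·0.176471 = 2.556
Σt over all 8·10 pixels = 922391/6375 ≈ 144.6887843
V = pitch²·Σt = 0.51²·922391/6375 = 37.634

t(4,3)=2.556 V=37.634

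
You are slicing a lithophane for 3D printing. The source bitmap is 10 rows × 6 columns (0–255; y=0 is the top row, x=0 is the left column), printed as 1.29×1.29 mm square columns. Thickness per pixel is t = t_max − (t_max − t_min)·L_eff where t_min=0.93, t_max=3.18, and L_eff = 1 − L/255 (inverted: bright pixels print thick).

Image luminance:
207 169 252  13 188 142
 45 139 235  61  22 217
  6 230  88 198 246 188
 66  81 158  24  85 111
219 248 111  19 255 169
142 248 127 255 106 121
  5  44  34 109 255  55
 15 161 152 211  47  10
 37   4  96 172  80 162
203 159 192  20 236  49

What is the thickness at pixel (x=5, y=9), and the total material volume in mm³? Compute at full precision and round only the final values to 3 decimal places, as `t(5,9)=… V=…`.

span = t_max - t_min = 3.18 - 0.93 = 2.250
L(5,9) = 49, L_eff = 1 - 49/255 = 0.807843 (inverted)
t(5,9) = 3.18 - 2.250·0.807843 = 1.362
Σt over all 10·6 pixels = 42069/340 ≈ 123.7323529
V = pitch²·Σt = 1.29²·42069/340 = 205.903

t(5,9)=1.362 V=205.903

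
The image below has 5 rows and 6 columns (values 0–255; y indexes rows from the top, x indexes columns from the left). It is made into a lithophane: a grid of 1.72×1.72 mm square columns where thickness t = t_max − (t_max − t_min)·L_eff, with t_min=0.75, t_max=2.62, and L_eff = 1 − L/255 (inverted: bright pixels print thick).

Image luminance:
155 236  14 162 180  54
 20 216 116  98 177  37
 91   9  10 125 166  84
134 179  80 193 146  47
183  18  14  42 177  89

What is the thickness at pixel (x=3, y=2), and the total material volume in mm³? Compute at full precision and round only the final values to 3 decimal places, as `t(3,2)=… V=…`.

span = t_max - t_min = 2.62 - 0.75 = 1.870
L(3,2) = 125, L_eff = 1 - 125/255 = 0.509804 (inverted)
t(3,2) = 2.62 - 1.870·0.509804 = 1.667
Σt over all 5·6 pixels = 46.348
V = pitch²·Σt = 1.72²·46.348 = 137.116

t(3,2)=1.667 V=137.116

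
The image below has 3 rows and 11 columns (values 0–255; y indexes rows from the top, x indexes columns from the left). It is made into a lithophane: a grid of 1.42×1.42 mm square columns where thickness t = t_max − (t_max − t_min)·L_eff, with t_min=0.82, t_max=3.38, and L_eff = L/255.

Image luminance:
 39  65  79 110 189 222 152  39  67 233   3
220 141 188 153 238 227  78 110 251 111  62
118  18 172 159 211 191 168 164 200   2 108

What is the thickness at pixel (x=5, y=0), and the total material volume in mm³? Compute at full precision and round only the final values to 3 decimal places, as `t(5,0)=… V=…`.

t(5,0)=1.151 V=134.058

span = t_max - t_min = 3.38 - 0.82 = 2.560
L(5,0) = 222, L_eff = 222/255 = 0.870588
t(5,0) = 3.38 - 2.560·0.870588 = 1.151
Σt over all 3·11 pixels = 66.484
V = pitch²·Σt = 1.42²·66.484 = 134.058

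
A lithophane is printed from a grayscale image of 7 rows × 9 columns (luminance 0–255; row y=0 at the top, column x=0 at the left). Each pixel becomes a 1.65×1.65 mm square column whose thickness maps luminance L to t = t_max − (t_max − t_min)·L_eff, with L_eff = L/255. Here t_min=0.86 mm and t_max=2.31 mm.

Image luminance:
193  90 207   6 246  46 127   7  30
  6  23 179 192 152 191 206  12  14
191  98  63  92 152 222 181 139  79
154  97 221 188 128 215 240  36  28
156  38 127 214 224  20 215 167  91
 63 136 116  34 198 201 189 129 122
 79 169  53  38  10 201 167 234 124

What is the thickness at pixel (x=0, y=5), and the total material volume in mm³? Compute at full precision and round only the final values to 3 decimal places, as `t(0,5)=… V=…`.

t(0,5)=1.952 V=272.885

span = t_max - t_min = 2.31 - 0.86 = 1.450
L(0,5) = 63, L_eff = 63/255 = 0.247059
t(0,5) = 2.31 - 1.450·0.247059 = 1.952
Σt over all 7·9 pixels = 511189/5100 ≈ 100.2331373
V = pitch²·Σt = 1.65²·511189/5100 = 272.885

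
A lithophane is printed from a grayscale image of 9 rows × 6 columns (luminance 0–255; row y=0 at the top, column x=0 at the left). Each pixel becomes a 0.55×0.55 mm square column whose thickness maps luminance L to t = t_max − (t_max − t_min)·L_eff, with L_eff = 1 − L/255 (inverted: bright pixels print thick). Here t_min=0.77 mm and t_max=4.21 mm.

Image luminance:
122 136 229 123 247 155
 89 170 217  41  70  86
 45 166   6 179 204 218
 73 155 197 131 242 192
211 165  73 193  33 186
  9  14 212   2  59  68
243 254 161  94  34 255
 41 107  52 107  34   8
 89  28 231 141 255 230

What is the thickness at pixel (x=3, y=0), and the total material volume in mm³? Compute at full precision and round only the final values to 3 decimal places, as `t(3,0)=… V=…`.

span = t_max - t_min = 4.21 - 0.77 = 3.440
L(3,0) = 123, L_eff = 1 - 123/255 = 0.517647 (inverted)
t(3,0) = 4.21 - 3.440·0.517647 = 2.429
Σt over all 9·6 pixels = 1748249/12750 ≈ 137.1175686
V = pitch²·Σt = 0.55²·1748249/12750 = 41.478

t(3,0)=2.429 V=41.478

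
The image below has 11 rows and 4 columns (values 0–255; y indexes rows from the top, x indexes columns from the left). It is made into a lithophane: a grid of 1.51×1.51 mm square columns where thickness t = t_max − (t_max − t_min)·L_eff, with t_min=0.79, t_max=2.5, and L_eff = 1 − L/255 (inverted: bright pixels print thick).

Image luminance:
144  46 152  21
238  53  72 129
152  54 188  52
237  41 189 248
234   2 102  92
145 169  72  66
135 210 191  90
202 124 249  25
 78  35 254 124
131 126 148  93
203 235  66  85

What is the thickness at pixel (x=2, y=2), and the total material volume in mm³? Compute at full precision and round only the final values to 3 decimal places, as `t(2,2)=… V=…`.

span = t_max - t_min = 2.5 - 0.79 = 1.710
L(2,2) = 188, L_eff = 1 - 188/255 = 0.262745 (inverted)
t(2,2) = 2.5 - 1.710·0.262745 = 2.051
Σt over all 11·4 pixels = 310237/4250 ≈ 72.9969412
V = pitch²·Σt = 1.51²·310237/4250 = 166.440

t(2,2)=2.051 V=166.440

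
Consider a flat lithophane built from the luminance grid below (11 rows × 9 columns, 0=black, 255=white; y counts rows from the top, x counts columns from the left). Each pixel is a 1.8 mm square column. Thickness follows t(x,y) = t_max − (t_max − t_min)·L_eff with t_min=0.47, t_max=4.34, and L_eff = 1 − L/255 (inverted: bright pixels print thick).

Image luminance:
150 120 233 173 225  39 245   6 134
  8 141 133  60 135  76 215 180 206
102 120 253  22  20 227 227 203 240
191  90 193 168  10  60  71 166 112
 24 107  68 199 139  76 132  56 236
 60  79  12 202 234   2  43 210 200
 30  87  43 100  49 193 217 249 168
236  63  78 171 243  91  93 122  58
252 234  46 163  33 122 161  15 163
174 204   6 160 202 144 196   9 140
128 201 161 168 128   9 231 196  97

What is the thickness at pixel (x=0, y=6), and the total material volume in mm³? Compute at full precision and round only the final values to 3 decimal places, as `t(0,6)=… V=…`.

span = t_max - t_min = 4.34 - 0.47 = 3.870
L(0,6) = 30, L_eff = 1 - 30/255 = 0.882353 (inverted)
t(0,6) = 4.34 - 3.870·0.882353 = 0.925
Σt over all 11·9 pixels = 520287/2125 ≈ 244.8409412
V = pitch²·Σt = 1.8²·520287/2125 = 793.285

t(0,6)=0.925 V=793.285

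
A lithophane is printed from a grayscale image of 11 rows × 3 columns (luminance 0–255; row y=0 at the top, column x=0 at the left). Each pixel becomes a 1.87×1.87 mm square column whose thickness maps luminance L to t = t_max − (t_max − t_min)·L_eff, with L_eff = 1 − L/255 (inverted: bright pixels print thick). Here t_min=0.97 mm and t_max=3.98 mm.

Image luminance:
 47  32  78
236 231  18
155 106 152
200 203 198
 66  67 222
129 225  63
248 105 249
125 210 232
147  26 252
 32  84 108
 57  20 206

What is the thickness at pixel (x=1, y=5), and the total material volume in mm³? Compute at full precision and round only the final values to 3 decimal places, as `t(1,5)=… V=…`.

span = t_max - t_min = 3.98 - 0.97 = 3.010
L(1,5) = 225, L_eff = 1 - 225/255 = 0.117647 (inverted)
t(1,5) = 3.98 - 3.010·0.117647 = 3.626
Σt over all 11·3 pixels = 544871/6375 ≈ 85.4699608
V = pitch²·Σt = 1.87²·544871/6375 = 298.880

t(1,5)=3.626 V=298.880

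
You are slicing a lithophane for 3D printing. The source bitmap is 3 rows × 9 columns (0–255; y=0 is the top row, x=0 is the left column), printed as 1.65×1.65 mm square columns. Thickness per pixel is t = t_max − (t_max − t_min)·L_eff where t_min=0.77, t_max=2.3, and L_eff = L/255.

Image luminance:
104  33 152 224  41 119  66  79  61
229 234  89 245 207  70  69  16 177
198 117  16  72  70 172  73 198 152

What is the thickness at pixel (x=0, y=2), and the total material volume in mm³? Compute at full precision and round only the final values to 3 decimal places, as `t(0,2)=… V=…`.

t(0,2)=1.112 V=115.439

span = t_max - t_min = 2.3 - 0.77 = 1.530
L(0,2) = 198, L_eff = 198/255 = 0.776471
t(0,2) = 2.3 - 1.530·0.776471 = 1.112
Σt over all 3·9 pixels = 42.402
V = pitch²·Σt = 1.65²·42.402 = 115.439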